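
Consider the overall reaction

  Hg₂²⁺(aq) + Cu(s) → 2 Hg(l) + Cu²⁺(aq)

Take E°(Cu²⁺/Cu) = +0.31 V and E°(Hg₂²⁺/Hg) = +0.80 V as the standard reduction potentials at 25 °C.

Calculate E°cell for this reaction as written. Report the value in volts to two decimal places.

The Hg₂²⁺/Hg couple has the higher reduction potential, so it is the cathode; Cu²⁺/Cu is oxidised at the anode.
E°cell = E°(cathode) − E°(anode) = (+0.80) − (+0.31) = +0.49 V.
Since E°cell > 0, the reaction is spontaneous under standard conditions.

+0.49 V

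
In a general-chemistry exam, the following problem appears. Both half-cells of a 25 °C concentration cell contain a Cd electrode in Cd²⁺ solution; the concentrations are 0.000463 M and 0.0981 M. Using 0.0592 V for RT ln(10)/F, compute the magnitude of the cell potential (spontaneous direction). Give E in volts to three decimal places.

For a concentration cell E°cell = 0. The 0.0981 M side is the cathode (reduction is favoured where [Cd²⁺] is higher).
With n = 2, E = −(0.0592/2) log([Cd²⁺]ₐₙ/[Cd²⁺]꜀ₐₜ) = −(0.0592/2) log(0.000463/0.0981) = −(0.0592/2)(-2.326) = +0.069 V.

+0.069 V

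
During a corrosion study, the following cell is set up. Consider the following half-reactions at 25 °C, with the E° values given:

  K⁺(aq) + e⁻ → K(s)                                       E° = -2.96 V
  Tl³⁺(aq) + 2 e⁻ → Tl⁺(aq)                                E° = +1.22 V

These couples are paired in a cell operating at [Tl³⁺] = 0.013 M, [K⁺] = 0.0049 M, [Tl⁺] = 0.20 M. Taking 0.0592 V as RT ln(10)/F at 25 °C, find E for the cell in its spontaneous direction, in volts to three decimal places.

Tl³⁺/Tl⁺ is the cathode (higher E°), K⁺/K the anode: E°cell = +1.22 − (-2.96) = +4.18 V, n = 2.
Overall: Tl³⁺(aq) + 2 K(s) → Tl⁺(aq) + 2 K⁺(aq)
Q = [Tl⁺]·[K⁺]^2 / ([Tl³⁺]); log Q = -3.433.
E = E° − (0.0592/n) log Q = +4.18 − (0.0592/2)(-3.433) = +4.282 V.

+4.282 V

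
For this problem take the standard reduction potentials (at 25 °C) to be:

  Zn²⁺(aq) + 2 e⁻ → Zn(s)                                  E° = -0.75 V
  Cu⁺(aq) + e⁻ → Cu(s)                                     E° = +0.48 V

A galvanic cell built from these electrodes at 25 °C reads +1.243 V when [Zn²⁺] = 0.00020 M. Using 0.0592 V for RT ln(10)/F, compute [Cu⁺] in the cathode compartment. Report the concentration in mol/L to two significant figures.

Cu⁺/Cu is the cathode, Zn²⁺/Zn the anode: E°cell = +1.23 V, n = 2.
Overall reaction: 2 Cu⁺(aq) + Zn(s) → 2 Cu(s) + Zn²⁺(aq); Q = [Zn²⁺]^1/[Cu⁺]^2.
From E = E° − (0.0592/n) log Q: log Q = (E° − E)·n/0.0592 = (+1.23 − (+1.243))·2/0.0592 = -0.4392.
So 2·log[Cu⁺] = 1·log(0.0002) − log Q = -3.6990 − (-0.4392) = -3.2598; log[Cu⁺] = -3.2598 / 2 = -1.6299; [Cu⁺] = 10^(-1.6299) ≈ 0.023 M.

0.023 M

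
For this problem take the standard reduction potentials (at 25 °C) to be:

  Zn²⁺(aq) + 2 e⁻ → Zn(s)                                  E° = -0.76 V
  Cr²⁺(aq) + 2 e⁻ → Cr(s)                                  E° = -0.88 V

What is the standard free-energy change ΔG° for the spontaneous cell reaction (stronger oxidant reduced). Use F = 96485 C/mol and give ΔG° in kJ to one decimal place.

-23.2 kJ

Zn²⁺/Zn (E° = -0.76 V) is the cathode; Cr²⁺/Cr (E° = -0.88 V) is the anode, so E°cell = +0.12 V.
Balancing electrons gives n = 2 (lcm of 2 and 2).
ΔG° = −nFE° = −(2)(96485)(+0.12) = -23,156 J = -23.2 kJ.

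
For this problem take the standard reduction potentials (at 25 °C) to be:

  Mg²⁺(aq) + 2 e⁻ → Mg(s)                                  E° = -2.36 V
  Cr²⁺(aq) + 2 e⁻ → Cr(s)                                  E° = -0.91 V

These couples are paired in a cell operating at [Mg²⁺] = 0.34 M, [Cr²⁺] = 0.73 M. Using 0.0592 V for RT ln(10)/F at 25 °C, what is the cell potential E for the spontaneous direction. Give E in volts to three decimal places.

Cr²⁺/Cr is the cathode (higher E°), Mg²⁺/Mg the anode: E°cell = -0.91 − (-2.36) = +1.45 V, n = 2.
Overall: Cr²⁺(aq) + Mg(s) → Cr(s) + Mg²⁺(aq)
Q = [Mg²⁺] / ([Cr²⁺]); log Q = -0.332.
E = E° − (0.0592/n) log Q = +1.45 − (0.0592/2)(-0.332) = +1.460 V.

+1.460 V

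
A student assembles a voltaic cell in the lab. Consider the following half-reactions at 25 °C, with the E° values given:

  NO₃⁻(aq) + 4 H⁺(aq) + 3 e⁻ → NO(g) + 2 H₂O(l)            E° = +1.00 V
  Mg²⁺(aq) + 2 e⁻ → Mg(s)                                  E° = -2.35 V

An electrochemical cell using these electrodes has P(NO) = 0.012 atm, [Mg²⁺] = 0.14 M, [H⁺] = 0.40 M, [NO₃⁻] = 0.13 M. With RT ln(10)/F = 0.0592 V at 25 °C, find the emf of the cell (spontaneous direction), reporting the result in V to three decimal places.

+3.364 V

NO₃⁻/NO is the cathode (higher E°), Mg²⁺/Mg the anode: E°cell = +1.00 − (-2.35) = +3.35 V, n = 6.
Overall: 2 NO₃⁻(aq) + 8 H⁺(aq) + 3 Mg(s) → 2 NO(g) + 4 H₂O(l) + 3 Mg²⁺(aq)
Q = P(NO)^2·[Mg²⁺]^3 / ([NO₃⁻]^2·[H⁺]^8); log Q = -1.448.
E = E° − (0.0592/n) log Q = +3.35 − (0.0592/6)(-1.448) = +3.364 V.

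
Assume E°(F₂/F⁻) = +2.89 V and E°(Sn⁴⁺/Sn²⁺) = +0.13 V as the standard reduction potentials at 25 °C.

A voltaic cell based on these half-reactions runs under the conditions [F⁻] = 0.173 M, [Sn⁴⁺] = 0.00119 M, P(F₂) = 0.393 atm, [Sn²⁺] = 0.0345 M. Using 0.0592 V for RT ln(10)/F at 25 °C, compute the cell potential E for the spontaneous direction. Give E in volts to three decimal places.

+2.836 V

F₂/F⁻ is the cathode (higher E°), Sn⁴⁺/Sn²⁺ the anode: E°cell = +2.89 − (+0.13) = +2.76 V, n = 2.
Overall: F₂(g) + Sn²⁺(aq) → 2 F⁻(aq) + Sn⁴⁺(aq)
Q = [F⁻]^2·[Sn⁴⁺] / (P(F₂)·[Sn²⁺]); log Q = -2.581.
E = E° − (0.0592/n) log Q = +2.76 − (0.0592/2)(-2.581) = +2.836 V.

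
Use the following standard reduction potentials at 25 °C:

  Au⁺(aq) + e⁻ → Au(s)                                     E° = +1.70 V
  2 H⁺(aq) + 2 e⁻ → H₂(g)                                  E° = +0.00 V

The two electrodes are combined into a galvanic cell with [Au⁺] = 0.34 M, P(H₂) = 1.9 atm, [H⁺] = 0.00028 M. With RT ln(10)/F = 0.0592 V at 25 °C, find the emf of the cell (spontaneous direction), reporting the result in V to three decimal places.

+1.891 V

Au⁺/Au is the cathode (higher E°), H⁺/H₂ the anode: E°cell = +1.70 − (+0.00) = +1.70 V, n = 2.
Overall: 2 Au⁺(aq) + H₂(g) → 2 Au(s) + 2 H⁺(aq)
Q = [H⁺]^2 / ([Au⁺]^2·P(H₂)); log Q = -6.447.
E = E° − (0.0592/n) log Q = +1.70 − (0.0592/2)(-6.447) = +1.891 V.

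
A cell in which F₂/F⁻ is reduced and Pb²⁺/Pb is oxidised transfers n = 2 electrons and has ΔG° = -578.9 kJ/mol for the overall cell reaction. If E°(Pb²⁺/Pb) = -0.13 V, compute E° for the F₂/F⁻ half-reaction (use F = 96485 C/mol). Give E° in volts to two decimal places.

E°cell = −ΔG°/(nF) = −(-578.9×10³)/((2)(96485)) = +3.000 V.
Since F₂/F⁻ is the cathode and Pb²⁺/Pb the anode, E°cell = E°(F₂/F⁻) − E°(Pb²⁺/Pb).
So E°(F₂/F⁻) = E°cell + E°(Pb²⁺/Pb) = +3.000 + (-0.13) = +2.87 V.

+2.87 V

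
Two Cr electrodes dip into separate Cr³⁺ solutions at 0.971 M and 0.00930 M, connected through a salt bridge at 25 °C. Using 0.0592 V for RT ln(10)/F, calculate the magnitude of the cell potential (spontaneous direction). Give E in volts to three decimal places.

+0.040 V

For a concentration cell E°cell = 0. The 0.971 M side is the cathode (reduction is favoured where [Cr³⁺] is higher).
With n = 3, E = −(0.0592/3) log([Cr³⁺]ₐₙ/[Cr³⁺]꜀ₐₜ) = −(0.0592/3) log(0.0093/0.971) = −(0.0592/3)(-2.019) = +0.040 V.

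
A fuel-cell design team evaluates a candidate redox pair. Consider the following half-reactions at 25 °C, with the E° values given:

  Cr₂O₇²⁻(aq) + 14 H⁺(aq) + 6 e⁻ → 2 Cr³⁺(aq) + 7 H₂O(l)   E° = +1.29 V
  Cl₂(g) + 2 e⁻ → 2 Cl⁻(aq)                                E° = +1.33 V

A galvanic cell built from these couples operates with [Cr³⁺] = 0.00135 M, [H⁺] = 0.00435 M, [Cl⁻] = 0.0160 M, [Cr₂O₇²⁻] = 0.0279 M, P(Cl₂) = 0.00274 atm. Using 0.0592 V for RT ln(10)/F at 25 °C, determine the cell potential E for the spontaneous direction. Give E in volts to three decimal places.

Cl₂/Cl⁻ is the cathode (higher E°), Cr₂O₇²⁻/Cr³⁺ the anode: E°cell = +1.33 − (+1.29) = +0.04 V, n = 6.
Overall: 3 Cl₂(g) + 2 Cr³⁺(aq) + 7 H₂O(l) → 6 Cl⁻(aq) + Cr₂O₇²⁻(aq) + 14 H⁺(aq)
Q = [Cl⁻]^6·[Cr₂O₇²⁻]·[H⁺]^14 / (P(Cl₂)^3·[Cr³⁺]^2); log Q = -31.965.
E = E° − (0.0592/n) log Q = +0.04 − (0.0592/6)(-31.965) = +0.355 V.

+0.355 V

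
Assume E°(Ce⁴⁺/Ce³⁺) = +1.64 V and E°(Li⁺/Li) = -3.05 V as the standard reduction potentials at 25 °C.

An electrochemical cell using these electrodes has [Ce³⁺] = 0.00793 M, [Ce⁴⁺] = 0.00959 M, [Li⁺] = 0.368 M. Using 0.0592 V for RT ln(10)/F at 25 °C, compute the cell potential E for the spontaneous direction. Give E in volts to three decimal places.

Ce⁴⁺/Ce³⁺ is the cathode (higher E°), Li⁺/Li the anode: E°cell = +1.64 − (-3.05) = +4.69 V, n = 1.
Overall: Ce⁴⁺(aq) + Li(s) → Ce³⁺(aq) + Li⁺(aq)
Q = [Ce³⁺]·[Li⁺] / ([Ce⁴⁺]); log Q = -0.517.
E = E° − (0.0592/n) log Q = +4.69 − (0.0592/1)(-0.517) = +4.721 V.

+4.721 V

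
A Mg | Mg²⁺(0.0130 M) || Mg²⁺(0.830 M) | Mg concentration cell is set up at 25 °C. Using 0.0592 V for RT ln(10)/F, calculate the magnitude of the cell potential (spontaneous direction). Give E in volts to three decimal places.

For a concentration cell E°cell = 0. The 0.830 M side is the cathode (reduction is favoured where [Mg²⁺] is higher).
With n = 2, E = −(0.0592/2) log([Mg²⁺]ₐₙ/[Mg²⁺]꜀ₐₜ) = −(0.0592/2) log(0.013/0.83) = −(0.0592/2)(-1.805) = +0.053 V.

+0.053 V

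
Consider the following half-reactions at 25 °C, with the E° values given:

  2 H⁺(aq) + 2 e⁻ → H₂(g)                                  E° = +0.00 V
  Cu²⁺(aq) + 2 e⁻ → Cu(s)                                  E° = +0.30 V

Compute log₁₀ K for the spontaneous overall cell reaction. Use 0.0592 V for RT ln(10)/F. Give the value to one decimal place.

Cathode: Cu²⁺/Cu; anode: H⁺/H₂. E°cell = +0.30 V, n = 2.
log K = nE°cell / 0.0592 = (2)(+0.30) / 0.0592 = 10.1.

10.1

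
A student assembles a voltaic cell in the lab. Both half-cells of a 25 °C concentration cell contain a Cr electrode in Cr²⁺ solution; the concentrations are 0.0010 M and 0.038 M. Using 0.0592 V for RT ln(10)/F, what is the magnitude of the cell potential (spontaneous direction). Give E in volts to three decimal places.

For a concentration cell E°cell = 0. The 0.038 M side is the cathode (reduction is favoured where [Cr²⁺] is higher).
With n = 2, E = −(0.0592/2) log([Cr²⁺]ₐₙ/[Cr²⁺]꜀ₐₜ) = −(0.0592/2) log(0.001/0.038) = −(0.0592/2)(-1.580) = +0.047 V.

+0.047 V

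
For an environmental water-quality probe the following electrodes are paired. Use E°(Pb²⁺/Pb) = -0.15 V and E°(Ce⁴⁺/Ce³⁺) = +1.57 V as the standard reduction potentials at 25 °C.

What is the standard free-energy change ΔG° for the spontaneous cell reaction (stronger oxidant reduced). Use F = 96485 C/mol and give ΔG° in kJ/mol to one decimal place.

Ce⁴⁺/Ce³⁺ (E° = +1.57 V) is the cathode; Pb²⁺/Pb (E° = -0.15 V) is the anode, so E°cell = +1.72 V.
Balancing electrons gives n = 2 (lcm of 1 and 2).
ΔG° = −nFE° = −(2)(96485)(+1.72) = -331,908 J = -331.9 kJ/mol.

-331.9 kJ/mol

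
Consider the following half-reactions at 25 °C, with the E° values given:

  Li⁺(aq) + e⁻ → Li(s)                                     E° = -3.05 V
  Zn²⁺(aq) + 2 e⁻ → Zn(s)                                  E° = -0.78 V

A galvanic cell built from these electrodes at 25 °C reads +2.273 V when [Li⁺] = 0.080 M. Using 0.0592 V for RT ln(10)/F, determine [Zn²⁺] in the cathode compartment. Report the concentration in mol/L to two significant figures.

Zn²⁺/Zn is the cathode, Li⁺/Li the anode: E°cell = +2.27 V, n = 2.
Overall reaction: Zn²⁺(aq) + 2 Li(s) → Zn(s) + 2 Li⁺(aq); Q = [Li⁺]^2/[Zn²⁺]^1.
From E = E° − (0.0592/n) log Q: log Q = (E° − E)·n/0.0592 = (+2.27 − (+2.273))·2/0.0592 = -0.1014.
So 1·log[Zn²⁺] = 2·log(0.08) − log Q = -2.1938 − (-0.1014) = -2.0924; [Zn²⁺] = 10^(-2.0924) ≈ 0.0081 M.

0.0081 M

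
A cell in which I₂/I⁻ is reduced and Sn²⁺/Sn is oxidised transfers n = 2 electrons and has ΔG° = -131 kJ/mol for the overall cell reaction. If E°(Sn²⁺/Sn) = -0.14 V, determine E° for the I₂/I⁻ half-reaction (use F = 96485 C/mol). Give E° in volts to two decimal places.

E°cell = −ΔG°/(nF) = −(-131×10³)/((2)(96485)) = +0.679 V.
Since I₂/I⁻ is the cathode and Sn²⁺/Sn the anode, E°cell = E°(I₂/I⁻) − E°(Sn²⁺/Sn).
So E°(I₂/I⁻) = E°cell + E°(Sn²⁺/Sn) = +0.679 + (-0.14) = +0.54 V.

+0.54 V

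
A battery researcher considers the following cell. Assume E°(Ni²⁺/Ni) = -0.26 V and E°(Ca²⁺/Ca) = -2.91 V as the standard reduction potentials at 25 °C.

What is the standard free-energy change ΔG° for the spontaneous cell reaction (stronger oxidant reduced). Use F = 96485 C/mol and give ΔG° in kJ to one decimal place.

-511.4 kJ

Ni²⁺/Ni (E° = -0.26 V) is the cathode; Ca²⁺/Ca (E° = -2.91 V) is the anode, so E°cell = +2.65 V.
Balancing electrons gives n = 2 (lcm of 2 and 2).
ΔG° = −nFE° = −(2)(96485)(+2.65) = -511,370 J = -511.4 kJ.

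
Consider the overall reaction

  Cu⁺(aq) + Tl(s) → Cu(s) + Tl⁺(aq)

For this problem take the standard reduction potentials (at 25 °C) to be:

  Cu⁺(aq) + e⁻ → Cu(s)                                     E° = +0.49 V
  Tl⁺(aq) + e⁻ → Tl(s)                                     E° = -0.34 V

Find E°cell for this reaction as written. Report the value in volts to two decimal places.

+0.83 V

The Cu⁺/Cu couple has the higher reduction potential, so it is the cathode; Tl⁺/Tl is oxidised at the anode.
E°cell = E°(cathode) − E°(anode) = (+0.49) − (-0.34) = +0.83 V.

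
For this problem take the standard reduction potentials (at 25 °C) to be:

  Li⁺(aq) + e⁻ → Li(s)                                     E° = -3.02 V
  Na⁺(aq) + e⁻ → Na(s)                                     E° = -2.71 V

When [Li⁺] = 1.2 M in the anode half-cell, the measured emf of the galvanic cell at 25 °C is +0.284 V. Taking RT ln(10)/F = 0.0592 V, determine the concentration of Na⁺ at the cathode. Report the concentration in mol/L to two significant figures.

Na⁺/Na is the cathode, Li⁺/Li the anode: E°cell = +0.31 V, n = 1.
Overall reaction: Na⁺(aq) + Li(s) → Na(s) + Li⁺(aq); Q = [Li⁺]^1/[Na⁺]^1.
From E = E° − (0.0592/n) log Q: log Q = (E° − E)·n/0.0592 = (+0.31 − (+0.284))·1/0.0592 = 0.4392.
So 1·log[Na⁺] = 1·log(1.2) − log Q = 0.0792 − (0.4392) = -0.3600; [Na⁺] = 10^(-0.3600) ≈ 0.44 M.

0.44 M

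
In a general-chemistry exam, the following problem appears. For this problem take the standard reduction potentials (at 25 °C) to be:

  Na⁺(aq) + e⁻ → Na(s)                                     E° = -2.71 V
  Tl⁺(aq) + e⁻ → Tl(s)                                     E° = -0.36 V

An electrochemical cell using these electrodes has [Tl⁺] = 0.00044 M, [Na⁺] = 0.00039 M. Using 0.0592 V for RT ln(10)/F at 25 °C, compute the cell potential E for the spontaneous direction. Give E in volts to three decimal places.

Tl⁺/Tl is the cathode (higher E°), Na⁺/Na the anode: E°cell = -0.36 − (-2.71) = +2.35 V, n = 1.
Overall: Tl⁺(aq) + Na(s) → Tl(s) + Na⁺(aq)
Q = [Na⁺] / ([Tl⁺]); log Q = -0.052.
E = E° − (0.0592/n) log Q = +2.35 − (0.0592/1)(-0.052) = +2.353 V.

+2.353 V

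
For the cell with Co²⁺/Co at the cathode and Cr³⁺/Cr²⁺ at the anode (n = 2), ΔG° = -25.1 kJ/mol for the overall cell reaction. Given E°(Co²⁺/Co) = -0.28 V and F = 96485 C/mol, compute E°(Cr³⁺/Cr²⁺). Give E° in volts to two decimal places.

-0.41 V

E°cell = −ΔG°/(nF) = −(-25.1×10³)/((2)(96485)) = +0.130 V.
Since Co²⁺/Co is the cathode and Cr³⁺/Cr²⁺ the anode, E°cell = E°(Co²⁺/Co) − E°(Cr³⁺/Cr²⁺).
So E°(Cr³⁺/Cr²⁺) = E°(Co²⁺/Co) − E°cell = (-0.28) − (+0.130) = -0.41 V.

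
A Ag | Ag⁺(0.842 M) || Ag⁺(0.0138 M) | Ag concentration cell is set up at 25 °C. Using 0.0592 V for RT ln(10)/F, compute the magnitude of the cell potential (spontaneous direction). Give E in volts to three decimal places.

+0.106 V

For a concentration cell E°cell = 0. The 0.842 M side is the cathode (reduction is favoured where [Ag⁺] is higher).
With n = 1, E = −(0.0592/1) log([Ag⁺]ₐₙ/[Ag⁺]꜀ₐₜ) = −(0.0592/1) log(0.0138/0.842) = −(0.0592/1)(-1.785) = +0.106 V.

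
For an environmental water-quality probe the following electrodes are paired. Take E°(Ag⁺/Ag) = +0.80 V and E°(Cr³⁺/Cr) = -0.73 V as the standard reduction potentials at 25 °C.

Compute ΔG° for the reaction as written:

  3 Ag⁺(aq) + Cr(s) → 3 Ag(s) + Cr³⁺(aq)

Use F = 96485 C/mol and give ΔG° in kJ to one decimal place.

-442.9 kJ

As written, Ag⁺/Ag is reduced (cathode) and Cr³⁺/Cr is oxidised (anode), so E°cell = (+0.80) − (-0.73) = +1.53 V.
Balancing electrons gives n = 3.
ΔG° = −nFE° = −(3)(96485)(+1.53) = -442,866 J = -442.9 kJ.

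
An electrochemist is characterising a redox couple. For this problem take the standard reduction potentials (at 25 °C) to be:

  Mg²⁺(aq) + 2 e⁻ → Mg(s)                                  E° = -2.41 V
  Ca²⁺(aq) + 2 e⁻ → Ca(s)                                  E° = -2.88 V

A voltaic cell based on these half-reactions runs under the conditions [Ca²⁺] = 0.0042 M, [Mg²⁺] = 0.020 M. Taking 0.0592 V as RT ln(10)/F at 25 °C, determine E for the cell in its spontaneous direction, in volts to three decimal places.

+0.490 V

Mg²⁺/Mg is the cathode (higher E°), Ca²⁺/Ca the anode: E°cell = -2.41 − (-2.88) = +0.47 V, n = 2.
Overall: Mg²⁺(aq) + Ca(s) → Mg(s) + Ca²⁺(aq)
Q = [Ca²⁺] / ([Mg²⁺]); log Q = -0.678.
E = E° − (0.0592/n) log Q = +0.47 − (0.0592/2)(-0.678) = +0.490 V.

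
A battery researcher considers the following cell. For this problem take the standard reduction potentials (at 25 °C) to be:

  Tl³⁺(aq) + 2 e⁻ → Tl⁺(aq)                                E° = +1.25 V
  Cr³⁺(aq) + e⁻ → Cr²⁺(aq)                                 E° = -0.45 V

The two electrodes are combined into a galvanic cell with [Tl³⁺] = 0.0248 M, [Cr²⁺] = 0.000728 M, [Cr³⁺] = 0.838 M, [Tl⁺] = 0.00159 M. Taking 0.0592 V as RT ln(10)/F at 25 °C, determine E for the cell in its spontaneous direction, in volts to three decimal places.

Tl³⁺/Tl⁺ is the cathode (higher E°), Cr³⁺/Cr²⁺ the anode: E°cell = +1.25 − (-0.45) = +1.70 V, n = 2.
Overall: Tl³⁺(aq) + 2 Cr²⁺(aq) → Tl⁺(aq) + 2 Cr³⁺(aq)
Q = [Tl⁺]·[Cr³⁺]^2 / ([Tl³⁺]·[Cr²⁺]^2); log Q = 4.929.
E = E° − (0.0592/n) log Q = +1.70 − (0.0592/2)(4.929) = +1.554 V.

+1.554 V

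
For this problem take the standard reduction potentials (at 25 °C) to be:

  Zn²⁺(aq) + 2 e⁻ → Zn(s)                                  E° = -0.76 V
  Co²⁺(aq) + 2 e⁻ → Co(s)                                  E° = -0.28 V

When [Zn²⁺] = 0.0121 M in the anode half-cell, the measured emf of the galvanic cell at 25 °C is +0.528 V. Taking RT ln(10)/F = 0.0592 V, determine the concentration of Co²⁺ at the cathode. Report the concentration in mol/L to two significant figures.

0.51 M

Co²⁺/Co is the cathode, Zn²⁺/Zn the anode: E°cell = +0.48 V, n = 2.
Overall reaction: Co²⁺(aq) + Zn(s) → Co(s) + Zn²⁺(aq); Q = [Zn²⁺]^1/[Co²⁺]^1.
From E = E° − (0.0592/n) log Q: log Q = (E° − E)·n/0.0592 = (+0.48 − (+0.528))·2/0.0592 = -1.6216.
So 1·log[Co²⁺] = 1·log(0.0121) − log Q = -1.9172 − (-1.6216) = -0.2956; [Co²⁺] = 10^(-0.2956) ≈ 0.51 M.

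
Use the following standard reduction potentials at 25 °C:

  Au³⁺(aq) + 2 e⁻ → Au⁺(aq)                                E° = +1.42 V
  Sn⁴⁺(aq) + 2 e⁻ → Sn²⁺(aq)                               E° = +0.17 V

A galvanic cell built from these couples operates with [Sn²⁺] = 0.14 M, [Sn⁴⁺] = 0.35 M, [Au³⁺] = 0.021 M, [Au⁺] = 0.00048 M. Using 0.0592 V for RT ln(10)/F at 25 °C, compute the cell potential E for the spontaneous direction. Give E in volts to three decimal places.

Au³⁺/Au⁺ is the cathode (higher E°), Sn⁴⁺/Sn²⁺ the anode: E°cell = +1.42 − (+0.17) = +1.25 V, n = 2.
Overall: Au³⁺(aq) + Sn²⁺(aq) → Au⁺(aq) + Sn⁴⁺(aq)
Q = [Au⁺]·[Sn⁴⁺] / ([Au³⁺]·[Sn²⁺]); log Q = -1.243.
E = E° − (0.0592/n) log Q = +1.25 − (0.0592/2)(-1.243) = +1.287 V.

+1.287 V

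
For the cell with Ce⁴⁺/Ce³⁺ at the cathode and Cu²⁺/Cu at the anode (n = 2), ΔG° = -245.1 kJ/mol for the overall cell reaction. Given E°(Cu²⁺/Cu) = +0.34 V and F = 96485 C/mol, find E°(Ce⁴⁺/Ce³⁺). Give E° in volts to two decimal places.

E°cell = −ΔG°/(nF) = −(-245.1×10³)/((2)(96485)) = +1.270 V.
Since Ce⁴⁺/Ce³⁺ is the cathode and Cu²⁺/Cu the anode, E°cell = E°(Ce⁴⁺/Ce³⁺) − E°(Cu²⁺/Cu).
So E°(Ce⁴⁺/Ce³⁺) = E°cell + E°(Cu²⁺/Cu) = +1.270 + (+0.34) = +1.61 V.

+1.61 V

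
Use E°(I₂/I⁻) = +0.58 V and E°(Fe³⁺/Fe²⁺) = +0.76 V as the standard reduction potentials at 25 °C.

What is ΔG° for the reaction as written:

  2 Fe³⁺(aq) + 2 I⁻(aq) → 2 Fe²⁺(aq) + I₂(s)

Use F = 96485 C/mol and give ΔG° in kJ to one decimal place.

-34.7 kJ

As written, Fe³⁺/Fe²⁺ is reduced (cathode) and I₂/I⁻ is oxidised (anode), so E°cell = (+0.76) − (+0.58) = +0.18 V.
Balancing electrons gives n = 2.
ΔG° = −nFE° = −(2)(96485)(+0.18) = -34,735 J = -34.7 kJ.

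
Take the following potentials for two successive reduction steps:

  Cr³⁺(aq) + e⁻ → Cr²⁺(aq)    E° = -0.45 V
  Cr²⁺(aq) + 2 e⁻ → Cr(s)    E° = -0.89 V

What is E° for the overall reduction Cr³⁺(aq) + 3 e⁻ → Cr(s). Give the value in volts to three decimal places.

Adding the free-energy changes (−nFE°) of the two steps gives −n₃FE°₃ = −n₁FE°₁ − n₂FE°₂.
E°₃ = (1×-0.45 + 2×-0.89) / 3 = (-2.230) / 3 = -0.743 V.
E° values themselves are not directly additive — weighting by electron count is essential.

-0.743 V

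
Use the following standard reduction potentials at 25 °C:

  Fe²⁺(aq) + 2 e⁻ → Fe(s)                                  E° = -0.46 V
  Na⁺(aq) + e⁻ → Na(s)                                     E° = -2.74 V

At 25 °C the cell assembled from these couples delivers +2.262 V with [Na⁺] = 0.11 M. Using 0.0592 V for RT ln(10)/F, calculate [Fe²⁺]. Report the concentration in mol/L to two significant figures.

Fe²⁺/Fe is the cathode, Na⁺/Na the anode: E°cell = +2.28 V, n = 2.
Overall reaction: Fe²⁺(aq) + 2 Na(s) → Fe(s) + 2 Na⁺(aq); Q = [Na⁺]^2/[Fe²⁺]^1.
From E = E° − (0.0592/n) log Q: log Q = (E° − E)·n/0.0592 = (+2.28 − (+2.262))·2/0.0592 = 0.6081.
So 1·log[Fe²⁺] = 2·log(0.11) − log Q = -1.9172 − (0.6081) = -2.5253; [Fe²⁺] = 10^(-2.5253) ≈ 0.0030 M.

0.0030 M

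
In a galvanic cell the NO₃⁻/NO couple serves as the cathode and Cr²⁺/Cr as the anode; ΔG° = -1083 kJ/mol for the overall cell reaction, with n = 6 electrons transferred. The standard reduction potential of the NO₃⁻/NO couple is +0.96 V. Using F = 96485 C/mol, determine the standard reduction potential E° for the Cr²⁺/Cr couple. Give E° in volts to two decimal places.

-0.91 V

E°cell = −ΔG°/(nF) = −(-1083×10³)/((6)(96485)) = +1.871 V.
Since NO₃⁻/NO is the cathode and Cr²⁺/Cr the anode, E°cell = E°(NO₃⁻/NO) − E°(Cr²⁺/Cr).
So E°(Cr²⁺/Cr) = E°(NO₃⁻/NO) − E°cell = (+0.96) − (+1.871) = -0.91 V.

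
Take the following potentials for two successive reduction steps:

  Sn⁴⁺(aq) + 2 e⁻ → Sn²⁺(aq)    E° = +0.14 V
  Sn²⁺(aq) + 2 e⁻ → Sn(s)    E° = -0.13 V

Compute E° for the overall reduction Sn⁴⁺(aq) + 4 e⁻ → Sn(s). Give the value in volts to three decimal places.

Standard free energies of sequential steps add: ΔG°₃ = ΔG°₁ + ΔG°₂, so n₃E°₃ = n₁E°₁ + n₂E°₂.
E°₃ = (2×+0.14 + 2×-0.13) / 4 = (+0.020) / 4 = +0.005 V.

+0.005 V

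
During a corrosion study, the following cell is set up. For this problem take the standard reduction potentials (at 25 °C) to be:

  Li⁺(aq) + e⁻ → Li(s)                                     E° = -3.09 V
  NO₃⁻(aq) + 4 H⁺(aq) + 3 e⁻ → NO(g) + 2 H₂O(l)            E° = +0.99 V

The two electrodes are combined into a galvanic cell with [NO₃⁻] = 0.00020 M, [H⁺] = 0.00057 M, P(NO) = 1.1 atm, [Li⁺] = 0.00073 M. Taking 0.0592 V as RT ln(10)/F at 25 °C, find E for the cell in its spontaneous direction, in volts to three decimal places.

NO₃⁻/NO is the cathode (higher E°), Li⁺/Li the anode: E°cell = +0.99 − (-3.09) = +4.08 V, n = 3.
Overall: NO₃⁻(aq) + 4 H⁺(aq) + 3 Li(s) → NO(g) + 2 H₂O(l) + 3 Li⁺(aq)
Q = P(NO)·[Li⁺]^3 / ([NO₃⁻]·[H⁺]^4); log Q = 7.307.
E = E° − (0.0592/n) log Q = +4.08 − (0.0592/3)(7.307) = +3.936 V.

+3.936 V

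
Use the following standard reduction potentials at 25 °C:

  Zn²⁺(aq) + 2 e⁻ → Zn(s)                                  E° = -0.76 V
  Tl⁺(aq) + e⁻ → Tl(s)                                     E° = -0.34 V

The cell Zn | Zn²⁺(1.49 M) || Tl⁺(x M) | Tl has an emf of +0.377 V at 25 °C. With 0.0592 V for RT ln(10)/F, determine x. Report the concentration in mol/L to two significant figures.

Tl⁺/Tl is the cathode, Zn²⁺/Zn the anode: E°cell = +0.42 V, n = 2.
Overall reaction: 2 Tl⁺(aq) + Zn(s) → 2 Tl(s) + Zn²⁺(aq); Q = [Zn²⁺]^1/[Tl⁺]^2.
From E = E° − (0.0592/n) log Q: log Q = (E° − E)·n/0.0592 = (+0.42 − (+0.377))·2/0.0592 = 1.4527.
So 2·log[Tl⁺] = 1·log(1.49) − log Q = 0.1732 − (1.4527) = -1.2795; log[Tl⁺] = -1.2795 / 2 = -0.6398; [Tl⁺] = 10^(-0.6398) ≈ 0.23 M.

0.23 M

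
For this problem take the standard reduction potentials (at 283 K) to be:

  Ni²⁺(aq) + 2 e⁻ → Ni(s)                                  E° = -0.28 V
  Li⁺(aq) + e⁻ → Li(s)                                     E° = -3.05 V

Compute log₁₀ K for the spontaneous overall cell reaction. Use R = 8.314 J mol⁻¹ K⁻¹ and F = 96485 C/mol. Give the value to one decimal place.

98.7

Cathode: Ni²⁺/Ni; anode: Li⁺/Li. E°cell = (-0.28) − (-3.05) = +2.77 V, with n = 2.
ΔG° = −nFE° = −RT ln K, so ln K = nFE°/(RT) = (2)(96485)(+2.77) / ((8.314)(283)) = 227.182.
log₁₀ K = 227.182 / ln 10 = 98.7.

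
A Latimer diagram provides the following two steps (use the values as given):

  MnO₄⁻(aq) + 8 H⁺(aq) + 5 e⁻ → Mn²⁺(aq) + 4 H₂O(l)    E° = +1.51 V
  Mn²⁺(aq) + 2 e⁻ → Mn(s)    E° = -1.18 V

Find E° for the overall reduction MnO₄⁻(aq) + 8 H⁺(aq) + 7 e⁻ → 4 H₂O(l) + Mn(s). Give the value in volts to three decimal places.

Adding the free-energy changes (−nFE°) of the two steps gives −n₃FE°₃ = −n₁FE°₁ − n₂FE°₂.
E°₃ = (5×+1.51 + 2×-1.18) / 7 = (+5.190) / 7 = +0.741 V.
E° values themselves are not directly additive — weighting by electron count is essential.

+0.741 V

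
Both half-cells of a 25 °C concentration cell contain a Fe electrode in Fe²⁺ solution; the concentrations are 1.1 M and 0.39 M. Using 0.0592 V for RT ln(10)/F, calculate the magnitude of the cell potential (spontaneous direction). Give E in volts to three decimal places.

+0.013 V

For a concentration cell E°cell = 0. The 1.1 M side is the cathode (reduction is favoured where [Fe²⁺] is higher).
With n = 2, E = −(0.0592/2) log([Fe²⁺]ₐₙ/[Fe²⁺]꜀ₐₜ) = −(0.0592/2) log(0.39/1.1) = −(0.0592/2)(-0.450) = +0.013 V.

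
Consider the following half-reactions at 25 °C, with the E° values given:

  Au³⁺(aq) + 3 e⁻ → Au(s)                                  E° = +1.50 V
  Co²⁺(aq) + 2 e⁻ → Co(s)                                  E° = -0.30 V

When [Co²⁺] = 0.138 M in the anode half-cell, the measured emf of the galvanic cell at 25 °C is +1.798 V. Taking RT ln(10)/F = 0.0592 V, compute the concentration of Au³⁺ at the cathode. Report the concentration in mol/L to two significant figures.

Au³⁺/Au is the cathode, Co²⁺/Co the anode: E°cell = +1.80 V, n = 6.
Overall reaction: 2 Au³⁺(aq) + 3 Co(s) → 2 Au(s) + 3 Co²⁺(aq); Q = [Co²⁺]^3/[Au³⁺]^2.
From E = E° − (0.0592/n) log Q: log Q = (E° − E)·n/0.0592 = (+1.80 − (+1.798))·6/0.0592 = 0.2027.
So 2·log[Au³⁺] = 3·log(0.138) − log Q = -2.5804 − (0.2027) = -2.7831; log[Au³⁺] = -2.7831 / 2 = -1.3916; [Au³⁺] = 10^(-1.3916) ≈ 0.041 M.

0.041 M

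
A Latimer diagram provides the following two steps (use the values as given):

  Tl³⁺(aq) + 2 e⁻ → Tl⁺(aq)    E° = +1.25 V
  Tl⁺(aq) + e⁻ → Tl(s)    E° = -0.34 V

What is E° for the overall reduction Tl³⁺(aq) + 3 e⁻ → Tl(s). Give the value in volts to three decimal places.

+0.720 V

Adding the free-energy changes (−nFE°) of the two steps gives −n₃FE°₃ = −n₁FE°₁ − n₂FE°₂.
E°₃ = (2×+1.25 + 1×-0.34) / 3 = (+2.160) / 3 = +0.720 V.
E° values themselves are not directly additive — weighting by electron count is essential.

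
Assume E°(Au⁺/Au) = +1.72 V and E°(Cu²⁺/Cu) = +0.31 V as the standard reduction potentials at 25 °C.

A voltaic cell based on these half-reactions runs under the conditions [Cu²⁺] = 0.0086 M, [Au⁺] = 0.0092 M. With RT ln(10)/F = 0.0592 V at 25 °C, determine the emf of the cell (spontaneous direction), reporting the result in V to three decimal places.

Au⁺/Au is the cathode (higher E°), Cu²⁺/Cu the anode: E°cell = +1.72 − (+0.31) = +1.41 V, n = 2.
Overall: 2 Au⁺(aq) + Cu(s) → 2 Au(s) + Cu²⁺(aq)
Q = [Cu²⁺] / ([Au⁺]^2); log Q = 2.007.
E = E° − (0.0592/n) log Q = +1.41 − (0.0592/2)(2.007) = +1.351 V.

+1.351 V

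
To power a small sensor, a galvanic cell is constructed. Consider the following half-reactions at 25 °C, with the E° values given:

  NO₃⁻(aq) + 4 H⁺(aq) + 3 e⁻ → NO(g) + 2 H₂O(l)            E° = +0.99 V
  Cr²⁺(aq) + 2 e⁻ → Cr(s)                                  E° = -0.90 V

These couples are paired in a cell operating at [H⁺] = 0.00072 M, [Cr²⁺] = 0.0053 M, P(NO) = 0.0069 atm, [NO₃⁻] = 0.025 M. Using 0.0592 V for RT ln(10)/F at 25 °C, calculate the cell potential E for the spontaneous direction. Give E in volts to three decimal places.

+1.720 V

NO₃⁻/NO is the cathode (higher E°), Cr²⁺/Cr the anode: E°cell = +0.99 − (-0.90) = +1.89 V, n = 6.
Overall: 2 NO₃⁻(aq) + 8 H⁺(aq) + 3 Cr(s) → 2 NO(g) + 4 H₂O(l) + 3 Cr²⁺(aq)
Q = P(NO)^2·[Cr²⁺]^3 / ([NO₃⁻]^2·[H⁺]^8); log Q = 17.196.
E = E° − (0.0592/n) log Q = +1.89 − (0.0592/6)(17.196) = +1.720 V.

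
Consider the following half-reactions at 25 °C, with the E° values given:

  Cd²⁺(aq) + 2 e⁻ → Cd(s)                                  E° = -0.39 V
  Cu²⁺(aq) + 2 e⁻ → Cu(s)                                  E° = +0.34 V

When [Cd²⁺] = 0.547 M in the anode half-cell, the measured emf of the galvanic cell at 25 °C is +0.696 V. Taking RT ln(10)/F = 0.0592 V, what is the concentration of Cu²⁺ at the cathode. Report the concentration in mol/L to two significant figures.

0.039 M

Cu²⁺/Cu is the cathode, Cd²⁺/Cd the anode: E°cell = +0.73 V, n = 2.
Overall reaction: Cu²⁺(aq) + Cd(s) → Cu(s) + Cd²⁺(aq); Q = [Cd²⁺]^1/[Cu²⁺]^1.
From E = E° − (0.0592/n) log Q: log Q = (E° − E)·n/0.0592 = (+0.73 − (+0.696))·2/0.0592 = 1.1486.
So 1·log[Cu²⁺] = 1·log(0.547) − log Q = -0.2620 − (1.1486) = -1.4106; [Cu²⁺] = 10^(-1.4106) ≈ 0.039 M.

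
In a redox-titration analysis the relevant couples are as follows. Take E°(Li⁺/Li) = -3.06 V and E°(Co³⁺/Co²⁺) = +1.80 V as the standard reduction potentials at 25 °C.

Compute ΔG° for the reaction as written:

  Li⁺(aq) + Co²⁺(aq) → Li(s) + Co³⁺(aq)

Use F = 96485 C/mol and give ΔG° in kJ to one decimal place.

As written, Li⁺/Li is reduced (cathode) and Co³⁺/Co²⁺ is oxidised (anode), so E°cell = (-3.06) − (+1.80) = -4.86 V.
Balancing electrons gives n = 1.
ΔG° = −nFE° = −(1)(96485)(-4.86) = 468,917 J = +468.9 kJ.

+468.9 kJ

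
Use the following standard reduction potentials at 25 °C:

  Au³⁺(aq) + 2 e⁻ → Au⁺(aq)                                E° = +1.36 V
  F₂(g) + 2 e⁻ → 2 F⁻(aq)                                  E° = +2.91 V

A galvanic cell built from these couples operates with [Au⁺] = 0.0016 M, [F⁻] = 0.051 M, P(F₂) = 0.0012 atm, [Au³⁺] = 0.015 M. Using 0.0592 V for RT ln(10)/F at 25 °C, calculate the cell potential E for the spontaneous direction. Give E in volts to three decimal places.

+1.511 V

F₂/F⁻ is the cathode (higher E°), Au³⁺/Au⁺ the anode: E°cell = +2.91 − (+1.36) = +1.55 V, n = 2.
Overall: F₂(g) + Au⁺(aq) → 2 F⁻(aq) + Au³⁺(aq)
Q = [F⁻]^2·[Au³⁺] / (P(F₂)·[Au⁺]); log Q = 1.308.
E = E° − (0.0592/n) log Q = +1.55 − (0.0592/2)(1.308) = +1.511 V.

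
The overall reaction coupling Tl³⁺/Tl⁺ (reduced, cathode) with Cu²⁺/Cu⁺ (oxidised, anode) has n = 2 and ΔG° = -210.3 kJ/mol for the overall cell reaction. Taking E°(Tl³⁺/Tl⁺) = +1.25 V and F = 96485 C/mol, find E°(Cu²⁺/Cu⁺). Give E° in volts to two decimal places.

E°cell = −ΔG°/(nF) = −(-210.3×10³)/((2)(96485)) = +1.090 V.
Since Tl³⁺/Tl⁺ is the cathode and Cu²⁺/Cu⁺ the anode, E°cell = E°(Tl³⁺/Tl⁺) − E°(Cu²⁺/Cu⁺).
So E°(Cu²⁺/Cu⁺) = E°(Tl³⁺/Tl⁺) − E°cell = (+1.25) − (+1.090) = +0.16 V.

+0.16 V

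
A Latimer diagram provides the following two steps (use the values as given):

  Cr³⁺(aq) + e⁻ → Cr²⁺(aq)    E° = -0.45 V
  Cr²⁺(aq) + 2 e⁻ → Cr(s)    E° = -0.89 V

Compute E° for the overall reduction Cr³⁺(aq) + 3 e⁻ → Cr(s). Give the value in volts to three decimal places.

Adding the free-energy changes (−nFE°) of the two steps gives −n₃FE°₃ = −n₁FE°₁ − n₂FE°₂.
E°₃ = (1×-0.45 + 2×-0.89) / 3 = (-2.230) / 3 = -0.743 V.

-0.743 V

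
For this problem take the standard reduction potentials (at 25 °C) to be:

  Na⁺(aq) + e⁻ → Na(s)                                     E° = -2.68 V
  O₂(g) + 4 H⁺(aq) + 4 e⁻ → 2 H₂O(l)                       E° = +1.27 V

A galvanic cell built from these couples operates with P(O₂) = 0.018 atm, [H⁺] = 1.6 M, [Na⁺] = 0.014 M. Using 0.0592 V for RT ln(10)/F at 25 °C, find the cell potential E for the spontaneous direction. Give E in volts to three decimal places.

+4.046 V

O₂/H₂O is the cathode (higher E°), Na⁺/Na the anode: E°cell = +1.27 − (-2.68) = +3.95 V, n = 4.
Overall: O₂(g) + 4 H⁺(aq) + 4 Na(s) → 2 H₂O(l) + 4 Na⁺(aq)
Q = [Na⁺]^4 / (P(O₂)·[H⁺]^4); log Q = -6.487.
E = E° − (0.0592/n) log Q = +3.95 − (0.0592/4)(-6.487) = +4.046 V.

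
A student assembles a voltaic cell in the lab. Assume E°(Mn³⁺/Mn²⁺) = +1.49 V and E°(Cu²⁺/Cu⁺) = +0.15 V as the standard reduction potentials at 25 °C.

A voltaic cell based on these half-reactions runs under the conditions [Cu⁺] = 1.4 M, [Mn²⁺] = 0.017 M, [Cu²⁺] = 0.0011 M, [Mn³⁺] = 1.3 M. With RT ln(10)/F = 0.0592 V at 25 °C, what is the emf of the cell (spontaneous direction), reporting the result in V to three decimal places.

Mn³⁺/Mn²⁺ is the cathode (higher E°), Cu²⁺/Cu⁺ the anode: E°cell = +1.49 − (+0.15) = +1.34 V, n = 1.
Overall: Mn³⁺(aq) + Cu⁺(aq) → Mn²⁺(aq) + Cu²⁺(aq)
Q = [Mn²⁺]·[Cu²⁺] / ([Mn³⁺]·[Cu⁺]); log Q = -4.988.
E = E° − (0.0592/n) log Q = +1.34 − (0.0592/1)(-4.988) = +1.635 V.

+1.635 V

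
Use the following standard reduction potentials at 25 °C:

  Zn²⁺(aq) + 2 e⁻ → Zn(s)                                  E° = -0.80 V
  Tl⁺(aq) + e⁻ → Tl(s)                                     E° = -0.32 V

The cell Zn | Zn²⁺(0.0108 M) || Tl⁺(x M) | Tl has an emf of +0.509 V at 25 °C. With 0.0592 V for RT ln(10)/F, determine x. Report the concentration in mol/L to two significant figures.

Tl⁺/Tl is the cathode, Zn²⁺/Zn the anode: E°cell = +0.48 V, n = 2.
Overall reaction: 2 Tl⁺(aq) + Zn(s) → 2 Tl(s) + Zn²⁺(aq); Q = [Zn²⁺]^1/[Tl⁺]^2.
From E = E° − (0.0592/n) log Q: log Q = (E° − E)·n/0.0592 = (+0.48 − (+0.509))·2/0.0592 = -0.9797.
So 2·log[Tl⁺] = 1·log(0.0108) − log Q = -1.9666 − (-0.9797) = -0.9869; log[Tl⁺] = -0.9869 / 2 = -0.4934; [Tl⁺] = 10^(-0.4934) ≈ 0.32 M.

0.32 M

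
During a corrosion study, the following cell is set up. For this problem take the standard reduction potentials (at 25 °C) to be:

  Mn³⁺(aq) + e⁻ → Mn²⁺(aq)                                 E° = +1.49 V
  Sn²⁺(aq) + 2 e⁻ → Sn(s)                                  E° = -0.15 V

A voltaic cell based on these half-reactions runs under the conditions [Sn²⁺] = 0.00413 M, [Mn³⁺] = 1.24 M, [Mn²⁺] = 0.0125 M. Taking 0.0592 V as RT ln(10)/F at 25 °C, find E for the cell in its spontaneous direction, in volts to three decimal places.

Mn³⁺/Mn²⁺ is the cathode (higher E°), Sn²⁺/Sn the anode: E°cell = +1.49 − (-0.15) = +1.64 V, n = 2.
Overall: 2 Mn³⁺(aq) + Sn(s) → 2 Mn²⁺(aq) + Sn²⁺(aq)
Q = [Mn²⁺]^2·[Sn²⁺] / ([Mn³⁺]^2); log Q = -6.377.
E = E° − (0.0592/n) log Q = +1.64 − (0.0592/2)(-6.377) = +1.829 V.

+1.829 V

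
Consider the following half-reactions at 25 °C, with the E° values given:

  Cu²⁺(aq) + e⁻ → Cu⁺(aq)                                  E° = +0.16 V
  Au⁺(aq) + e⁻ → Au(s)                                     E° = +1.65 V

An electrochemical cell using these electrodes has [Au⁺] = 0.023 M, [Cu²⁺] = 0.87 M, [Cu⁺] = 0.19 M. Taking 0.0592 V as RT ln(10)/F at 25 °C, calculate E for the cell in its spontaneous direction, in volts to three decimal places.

Au⁺/Au is the cathode (higher E°), Cu²⁺/Cu⁺ the anode: E°cell = +1.65 − (+0.16) = +1.49 V, n = 1.
Overall: Au⁺(aq) + Cu⁺(aq) → Au(s) + Cu²⁺(aq)
Q = [Cu²⁺] / ([Au⁺]·[Cu⁺]); log Q = 2.299.
E = E° − (0.0592/n) log Q = +1.49 − (0.0592/1)(2.299) = +1.354 V.

+1.354 V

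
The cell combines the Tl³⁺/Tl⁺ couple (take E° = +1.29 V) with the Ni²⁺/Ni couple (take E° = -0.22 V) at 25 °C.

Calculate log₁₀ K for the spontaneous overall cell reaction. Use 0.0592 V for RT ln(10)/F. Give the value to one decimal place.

Cathode: Tl³⁺/Tl⁺; anode: Ni²⁺/Ni. E°cell = +1.51 V, n = 2.
log K = nE°cell / 0.0592 = (2)(+1.51) / 0.0592 = 51.0.

51.0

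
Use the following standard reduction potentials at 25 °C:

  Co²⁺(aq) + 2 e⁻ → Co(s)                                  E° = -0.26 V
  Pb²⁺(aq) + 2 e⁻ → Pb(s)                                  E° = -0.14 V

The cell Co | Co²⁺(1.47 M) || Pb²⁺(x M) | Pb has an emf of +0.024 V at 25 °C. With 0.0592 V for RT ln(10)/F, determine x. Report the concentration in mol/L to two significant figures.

0.00084 M

Pb²⁺/Pb is the cathode, Co²⁺/Co the anode: E°cell = +0.12 V, n = 2.
Overall reaction: Pb²⁺(aq) + Co(s) → Pb(s) + Co²⁺(aq); Q = [Co²⁺]^1/[Pb²⁺]^1.
From E = E° − (0.0592/n) log Q: log Q = (E° − E)·n/0.0592 = (+0.12 − (+0.024))·2/0.0592 = 3.2432.
So 1·log[Pb²⁺] = 1·log(1.47) − log Q = 0.1673 − (3.2432) = -3.0759; [Pb²⁺] = 10^(-3.0759) ≈ 0.00084 M.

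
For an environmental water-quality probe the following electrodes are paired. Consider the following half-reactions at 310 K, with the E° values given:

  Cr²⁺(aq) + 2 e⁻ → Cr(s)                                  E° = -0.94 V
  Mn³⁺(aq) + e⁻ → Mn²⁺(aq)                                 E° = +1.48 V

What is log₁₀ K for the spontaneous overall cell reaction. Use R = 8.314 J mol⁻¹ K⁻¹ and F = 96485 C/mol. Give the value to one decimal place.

78.7

Cathode: Mn³⁺/Mn²⁺; anode: Cr²⁺/Cr. E°cell = (+1.48) − (-0.94) = +2.42 V, with n = 2.
ΔG° = −nFE° = −RT ln K, so ln K = nFE°/(RT) = (2)(96485)(+2.42) / ((8.314)(310)) = 181.190.
log₁₀ K = 181.190 / ln 10 = 78.7.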